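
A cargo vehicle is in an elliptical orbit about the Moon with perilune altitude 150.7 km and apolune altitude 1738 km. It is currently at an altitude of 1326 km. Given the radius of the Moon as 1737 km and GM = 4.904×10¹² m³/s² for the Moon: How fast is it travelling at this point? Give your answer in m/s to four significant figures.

r_p = 1737 + 150.7 = 1887.7 km = 1.8877×10⁶ m.
r_a = 1737 + 1738 = 3475.0 km = 3.4750×10⁶ m.
r = 1737 + 1326 = 3063.0 km = 3.063×10⁶ m.
Semi-major axis a = (r_p + r_a)/2 = 2681.3 km = 2.681×10⁶ m.
Vis-viva: v² = μ(2/r − 1/a) = 4.904×10¹² × (6.530×10⁻⁷ − 3.729×10⁻⁷) = 1.373×10⁶ m²/s².
v = 1172 m/s.

v ≈ 1172 m/s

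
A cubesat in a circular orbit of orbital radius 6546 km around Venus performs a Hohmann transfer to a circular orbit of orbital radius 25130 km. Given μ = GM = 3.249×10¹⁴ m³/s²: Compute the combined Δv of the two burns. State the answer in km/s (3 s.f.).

Δv_total ≈ 3.11 km/s

r₁ = 6546 km = 6.546×10⁶ m.
r₂ = 25130 km = 2.513×10⁷ m.
Transfer ellipse a_t = (r₁ + r₂)/2 = 1.584×10⁷ m.
At r₁: circular v_c1 = √(μ/r₁) = 7045 m/s; transfer-periapsis v_p = √[μ(2/r₁ − 1/a_t)] = 8874 m/s.
Δv₁ = v_p − v_c1 = 1829 m/s.
At r₂: circular v_c2 = √(μ/r₂) = 3596 m/s; transfer-apoapsis v_a = √[μ(2/r₂ − 1/a_t)] = 2312 m/s.
Δv₂ = v_c2 − v_a = 1284 m/s.
Total Δv = Δv₁ + Δv₂ = 3113 m/s = 3.113 km/s.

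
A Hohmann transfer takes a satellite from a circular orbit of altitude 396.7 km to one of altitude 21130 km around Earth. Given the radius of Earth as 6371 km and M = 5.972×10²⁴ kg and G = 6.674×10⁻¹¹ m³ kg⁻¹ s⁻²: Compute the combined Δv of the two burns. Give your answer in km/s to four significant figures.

μ = GM = 6.674×10⁻¹¹ × 5.972×10²⁴ = 3.986×10¹⁴ m³/s².
r₁ = 6371 + 396.7 = 6767.7 km = 6.7677×10⁶ m.
r₂ = 6371 + 21130 = 27501 km = 2.7501×10⁷ m.
Transfer ellipse a_t = (r₁ + r₂)/2 = 1.713×10⁷ m.
At r₁: circular v_c1 = √(μ/r₁) = 7674 m/s; transfer-perigee v_p = √[μ(2/r₁ − 1/a_t)] = 9722 m/s.
Δv₁ = v_p − v_c1 = 2048 m/s.
At r₂: circular v_c2 = √(μ/r₂) = 3807 m/s; transfer-apogee v_a = √[μ(2/r₂ − 1/a_t)] = 2393 m/s.
Δv₂ = v_c2 − v_a = 1414 m/s.
Total Δv = Δv₁ + Δv₂ = 3463 m/s = 3.463 km/s.

Δv_total ≈ 3.463 km/s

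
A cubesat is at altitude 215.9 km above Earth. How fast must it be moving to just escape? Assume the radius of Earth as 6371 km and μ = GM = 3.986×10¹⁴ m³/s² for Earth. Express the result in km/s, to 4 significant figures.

v_esc ≈ 11.00 km/s

r = 6371 + 215.9 = 6586.9 km = 6.5869×10⁶ m.
Escape speed v_esc = √(2μ/r) = √(2 × 3.986×10¹⁴ / 6.587×10⁶) = √(1.210×10⁸) = 11000 m/s.
= 11.00 km/s.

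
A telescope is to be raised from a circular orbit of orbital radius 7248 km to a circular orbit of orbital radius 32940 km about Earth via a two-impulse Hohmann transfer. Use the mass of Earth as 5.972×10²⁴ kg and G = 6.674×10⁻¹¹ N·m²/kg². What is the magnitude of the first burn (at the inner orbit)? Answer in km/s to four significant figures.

Δv ≈ 2.079 km/s

μ = GM = 6.674×10⁻¹¹ × 5.972×10²⁴ = 3.986×10¹⁴ m³/s².
r₁ = 7248 km = 7.248×10⁶ m.
r₂ = 32940 km = 3.294×10⁷ m.
Transfer ellipse a_t = (r₁ + r₂)/2 = 2.009×10⁷ m.
At r₁: circular v_c1 = √(μ/r₁) = 7416 m/s; transfer-perigee v_p = √[μ(2/r₁ − 1/a_t)] = 9495 m/s.
Δv₁ = v_p − v_c1 = 2079 m/s.
= 2.079 km/s.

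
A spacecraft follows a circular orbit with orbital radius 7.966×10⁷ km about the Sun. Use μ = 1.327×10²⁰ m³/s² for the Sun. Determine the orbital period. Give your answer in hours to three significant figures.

r = 7.966×10⁷ km = 7.966×10¹⁰ m.
Kepler's third law: T = 2π√(r³/μ) = 2π√((7.966×10¹⁰)³ / 1.327×10²⁰).
r³/μ = 3.809×10¹² s², so T = 2π × 1.952×10⁶ = 1.226×10⁷ s.
Converting: 1.226×10⁷ s ÷ 3600 = 3406 hours.

T ≈ 3410 hours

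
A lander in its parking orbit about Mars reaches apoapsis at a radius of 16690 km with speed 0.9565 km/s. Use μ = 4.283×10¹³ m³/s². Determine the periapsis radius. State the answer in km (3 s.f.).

r_a = 1.669×10⁷ m.
Specific energy ε = v²/2 − μ/r = -2.109×10⁶ J/kg, so a = −μ/(2ε) = 1.016×10⁷ m.
The apsides satisfy r_p + r_a = 2a, so the periapsis radius is 2a − r_a = 3.621×10⁶ m = 3620.5 km.

periapsis radius ≈ 3620 km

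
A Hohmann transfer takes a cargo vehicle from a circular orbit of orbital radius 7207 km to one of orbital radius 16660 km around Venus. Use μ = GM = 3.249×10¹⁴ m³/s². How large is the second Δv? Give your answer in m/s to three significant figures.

r₁ = 7207 km = 7.207×10⁶ m.
r₂ = 16660 km = 1.666×10⁷ m.
Transfer ellipse a_t = (r₁ + r₂)/2 = 1.193×10⁷ m.
At r₁: circular v_c1 = √(μ/r₁) = 6714 m/s; transfer-periapsis v_p = √[μ(2/r₁ − 1/a_t)] = 7933 m/s.
At r₂: circular v_c2 = √(μ/r₂) = 4416 m/s; transfer-apoapsis v_a = √[μ(2/r₂ − 1/a_t)] = 3432 m/s.
Δv₂ = v_c2 − v_a = 984.2 m/s.

Δv ≈ 984 m/s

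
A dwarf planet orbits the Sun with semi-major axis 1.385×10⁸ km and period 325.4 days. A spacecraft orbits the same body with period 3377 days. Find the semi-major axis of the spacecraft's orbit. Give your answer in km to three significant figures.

Kepler's third law: a³ ∝ T², so a₂ = a₁ (T₂/T₁)^(2/3).
T₂/T₁ = 10.38, (T₂/T₁)^(2/3) = 4.758.
a₂ = 1.385×10⁸ × 4.758 = 6.590×10⁸ km.

a₂ ≈ 6.59×10⁸ km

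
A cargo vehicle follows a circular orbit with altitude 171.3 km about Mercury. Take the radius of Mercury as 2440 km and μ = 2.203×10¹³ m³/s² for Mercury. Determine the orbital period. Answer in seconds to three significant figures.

r = 2440 + 171.3 = 2611.3 km = 2.6113×10⁶ m.
Kepler's third law: T = 2π√(r³/μ) = 2π√((2.611×10⁶)³ / 2.203×10¹³).
r³/μ = 8.083×10⁵ s², so T = 2π × 8.990×10² = 5.649×10³ s.

T ≈ 5650 seconds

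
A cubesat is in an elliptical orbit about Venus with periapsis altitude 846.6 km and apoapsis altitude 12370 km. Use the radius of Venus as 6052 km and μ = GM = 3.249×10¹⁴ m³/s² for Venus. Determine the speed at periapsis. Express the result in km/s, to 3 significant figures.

r_p = 6052 + 846.6 = 6898.6 km = 6.8986×10⁶ m.
r_a = 6052 + 12370 = 18422 km = 1.8422×10⁷ m.
Semi-major axis a = (r_p + r_a)/2 = 12660 km = 1.266×10⁷ m.
Vis-viva: v² = μ(2/r − 1/a) = 3.249×10¹⁴ × (2.899×10⁻⁷ − 7.899×10⁻⁸) = 6.853×10⁷ m²/s².
v = 8278 m/s = 8.278 km/s.

v ≈ 8.28 km/s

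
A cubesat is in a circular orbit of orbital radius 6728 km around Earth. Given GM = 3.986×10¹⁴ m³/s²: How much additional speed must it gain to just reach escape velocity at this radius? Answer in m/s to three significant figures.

Δv ≈ 3190 m/s

r = 6728 km = 6.728×10⁶ m.
Circular speed v_c = √(μ/r) = 7697 m/s.
Escape speed v_esc = √(2μ/r) = √2 × v_c = 10890 m/s.
Δv = v_esc − v_c = 3188 m/s.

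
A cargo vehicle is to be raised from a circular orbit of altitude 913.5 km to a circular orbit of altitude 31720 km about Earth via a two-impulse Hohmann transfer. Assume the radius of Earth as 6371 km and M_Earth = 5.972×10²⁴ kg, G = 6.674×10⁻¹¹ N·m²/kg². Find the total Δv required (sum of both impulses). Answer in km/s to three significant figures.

μ = GM = 6.674×10⁻¹¹ × 5.972×10²⁴ = 3.986×10¹⁴ m³/s².
r₁ = 6371 + 913.5 = 7284.5 km = 7.2845×10⁶ m.
r₂ = 6371 + 31720 = 38091 km = 3.8091×10⁷ m.
Transfer ellipse a_t = (r₁ + r₂)/2 = 2.269×10⁷ m.
At r₁: circular v_c1 = √(μ/r₁) = 7397 m/s; transfer-perigee v_p = √[μ(2/r₁ − 1/a_t)] = 9584 m/s.
Δv₁ = v_p − v_c1 = 2188 m/s.
At r₂: circular v_c2 = √(μ/r₂) = 3235 m/s; transfer-apogee v_a = √[μ(2/r₂ − 1/a_t)] = 1833 m/s.
Δv₂ = v_c2 − v_a = 1402 m/s.
Total Δv = Δv₁ + Δv₂ = 3589 m/s = 3.589 km/s.

Δv_total ≈ 3.59 km/s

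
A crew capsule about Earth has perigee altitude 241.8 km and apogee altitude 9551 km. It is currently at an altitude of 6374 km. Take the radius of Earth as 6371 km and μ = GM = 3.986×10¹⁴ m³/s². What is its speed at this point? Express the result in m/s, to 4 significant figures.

r_p = 6371 + 241.8 = 6612.8 km = 6.6128×10⁶ m.
r_a = 6371 + 9551 = 15922 km = 1.5922×10⁷ m.
r = 6371 + 6374 = 12745 km = 1.274×10⁷ m.
Semi-major axis a = (r_p + r_a)/2 = 11267 km = 1.127×10⁷ m.
Vis-viva: v² = μ(2/r − 1/a) = 3.986×10¹⁴ × (1.569×10⁻⁷ − 8.875×10⁻⁸) = 2.717×10⁷ m²/s².
v = 5213 m/s.

v ≈ 5213 m/s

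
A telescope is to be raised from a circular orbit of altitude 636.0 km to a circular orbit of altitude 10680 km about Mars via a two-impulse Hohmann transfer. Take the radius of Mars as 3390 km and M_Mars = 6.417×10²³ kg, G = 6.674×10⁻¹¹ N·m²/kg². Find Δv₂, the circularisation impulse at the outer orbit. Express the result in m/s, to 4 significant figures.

μ = GM = 6.674×10⁻¹¹ × 6.417×10²³ = 4.283×10¹³ m³/s².
r₁ = 3390 + 636.0 = 4026.0 km = 4.0260×10⁶ m.
r₂ = 3390 + 10680 = 14070 km = 1.4070×10⁷ m.
Transfer ellipse a_t = (r₁ + r₂)/2 = 9.048×10⁶ m.
At r₁: circular v_c1 = √(μ/r₁) = 3262 m/s; transfer-periapsis v_p = √[μ(2/r₁ − 1/a_t)] = 4067 m/s.
At r₂: circular v_c2 = √(μ/r₂) = 1745 m/s; transfer-apoapsis v_a = √[μ(2/r₂ − 1/a_t)] = 1164 m/s.
Δv₂ = v_c2 − v_a = 580.9 m/s.

Δv ≈ 580.9 m/s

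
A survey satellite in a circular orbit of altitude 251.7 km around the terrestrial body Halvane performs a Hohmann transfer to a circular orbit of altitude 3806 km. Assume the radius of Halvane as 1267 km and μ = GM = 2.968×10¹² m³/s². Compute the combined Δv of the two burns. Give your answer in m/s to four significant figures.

r₁ = 1267 + 251.7 = 1518.7 km = 1.5187×10⁶ m.
r₂ = 1267 + 3806 = 5073.0 km = 5.0730×10⁶ m.
Transfer ellipse a_t = (r₁ + r₂)/2 = 3.296×10⁶ m.
At r₁: circular v_c1 = √(μ/r₁) = 1398 m/s; transfer-periapsis v_p = √[μ(2/r₁ − 1/a_t)] = 1734 m/s.
Δv₁ = v_p − v_c1 = 336.4 m/s.
At r₂: circular v_c2 = √(μ/r₂) = 764.9 m/s; transfer-apoapsis v_a = √[μ(2/r₂ − 1/a_t)] = 519.2 m/s.
Δv₂ = v_c2 − v_a = 245.7 m/s.
Total Δv = Δv₁ + Δv₂ = 582.1 m/s.

Δv_total ≈ 582.1 m/s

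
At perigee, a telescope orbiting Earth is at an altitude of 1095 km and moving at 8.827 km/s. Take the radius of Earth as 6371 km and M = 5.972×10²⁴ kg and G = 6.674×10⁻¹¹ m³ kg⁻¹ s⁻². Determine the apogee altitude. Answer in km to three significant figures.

apogee altitude ≈ 13800 km

μ = GM = 6.674×10⁻¹¹ × 5.972×10²⁴ = 3.986×10¹⁴ m³/s².
r_p = 6371 + 1095 = 7466.0 km = 7.466×10⁶ m.
Specific energy ε = v²/2 − μ/r = -1.443×10⁷ J/kg, so a = −μ/(2ε) = 1.381×10⁷ m.
The apsides satisfy r_p + r_a = 2a, so the apogee radius is 2a − r_p = 2.016×10⁷ m = 20161 km.
Apogee altitude = 20161 − 6371 = 13790 km.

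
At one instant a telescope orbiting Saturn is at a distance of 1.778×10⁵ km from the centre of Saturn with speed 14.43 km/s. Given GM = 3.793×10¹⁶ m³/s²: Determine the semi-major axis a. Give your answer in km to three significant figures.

r = 1.778×10⁸ m.
Specific orbital energy ε = v²/2 − μ/r = (14430)²/2 − 3.793×10¹⁶/1.778×10⁸ = -1.092×10⁸ J/kg.
Since ε = −μ/(2a), a = −μ/(2ε) = 1.736×10⁸ m = 1.7364×10⁵ km.

a ≈ 1.74×10⁵ km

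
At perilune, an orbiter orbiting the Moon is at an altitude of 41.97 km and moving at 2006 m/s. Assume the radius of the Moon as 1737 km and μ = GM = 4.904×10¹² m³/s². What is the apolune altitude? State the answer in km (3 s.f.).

apolune altitude ≈ 3070 km

r_p = 1737 + 41.97 = 1779.0 km = 1.779×10⁶ m.
Specific energy ε = v²/2 − μ/r = -7.446×10⁵ J/kg, so a = −μ/(2ε) = 3.293×10⁶ m.
The apsides satisfy r_p + r_a = 2a, so the apolune radius is 2a − r_p = 4.807×10⁶ m = 4806.8 km.
Apolune altitude = 4806.8 − 1737 = 3069.8 km.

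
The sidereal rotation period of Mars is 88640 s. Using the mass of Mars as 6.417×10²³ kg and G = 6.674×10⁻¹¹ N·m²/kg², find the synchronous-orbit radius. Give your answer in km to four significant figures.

r_sync ≈ 20430 km

μ = GM = 6.674×10⁻¹¹ × 6.417×10²³ = 4.283×10¹³ m³/s².
A synchronous orbit has period T, so by Kepler's third law a = (μT²/4π²)^(1/3).
μT²/4π² = 4.283×10¹³ × (8.864×10⁴)² / 39.48 = 8.524×10²¹ m³.
a = 2.043×10⁷ m = 20427 km.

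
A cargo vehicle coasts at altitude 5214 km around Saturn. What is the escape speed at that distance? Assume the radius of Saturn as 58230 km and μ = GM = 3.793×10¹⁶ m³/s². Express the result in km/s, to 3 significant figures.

v_esc ≈ 34.6 km/s

r = 58230 + 5214 = 63444 km = 6.3444×10⁷ m.
Escape speed v_esc = √(2μ/r) = √(2 × 3.793×10¹⁶ / 6.344×10⁷) = √(1.196×10⁹) = 34580 m/s.
= 34.58 km/s.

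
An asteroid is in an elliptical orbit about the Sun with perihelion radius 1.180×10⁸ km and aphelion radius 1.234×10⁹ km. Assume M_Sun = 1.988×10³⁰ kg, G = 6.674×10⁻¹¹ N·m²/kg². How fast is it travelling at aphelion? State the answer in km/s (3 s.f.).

v ≈ 4.33 km/s

μ = GM = 6.674×10⁻¹¹ × 1.988×10³⁰ = 1.327×10²⁰ m³/s².
Semi-major axis a = (r_p + r_a)/2 = 6.7600×10⁸ km = 6.760×10¹¹ m.
Vis-viva: v² = μ(2/r − 1/a) = 1.327×10²⁰ × (1.621×10⁻¹² − 1.479×10⁻¹²) = 1.877×10⁷ m²/s².
v = 4332 m/s = 4.332 km/s.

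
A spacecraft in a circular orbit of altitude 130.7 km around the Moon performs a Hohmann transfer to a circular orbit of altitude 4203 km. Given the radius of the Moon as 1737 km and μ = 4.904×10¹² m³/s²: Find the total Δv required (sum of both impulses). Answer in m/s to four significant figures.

Δv_total ≈ 658.5 m/s

r₁ = 1737 + 130.7 = 1867.7 km = 1.8677×10⁶ m.
r₂ = 1737 + 4203 = 5940.0 km = 5.9400×10⁶ m.
Transfer ellipse a_t = (r₁ + r₂)/2 = 3.904×10⁶ m.
At r₁: circular v_c1 = √(μ/r₁) = 1620 m/s; transfer-perilune v_p = √[μ(2/r₁ − 1/a_t)] = 1999 m/s.
Δv₁ = v_p − v_c1 = 378.4 m/s.
At r₂: circular v_c2 = √(μ/r₂) = 908.6 m/s; transfer-apolune v_a = √[μ(2/r₂ − 1/a_t)] = 628.5 m/s.
Δv₂ = v_c2 − v_a = 280.1 m/s.
Total Δv = Δv₁ + Δv₂ = 658.5 m/s.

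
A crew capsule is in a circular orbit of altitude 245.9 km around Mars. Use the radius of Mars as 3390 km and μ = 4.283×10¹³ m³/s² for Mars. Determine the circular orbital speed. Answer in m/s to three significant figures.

r = 3390 + 245.9 = 3635.9 km = 3.6359×10⁶ m.
For a circular orbit v = √(μ/r) = √(4.283×10¹³ / 3.636×10⁶) = √(1.178×10⁷) = 3432 m/s.

v ≈ 3430 m/s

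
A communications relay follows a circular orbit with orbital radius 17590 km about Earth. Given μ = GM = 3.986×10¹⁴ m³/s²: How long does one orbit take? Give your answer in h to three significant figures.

T ≈ 6.45 h

r = 17590 km = 1.759×10⁷ m.
Kepler's third law: T = 2π√(r³/μ) = 2π√((1.759×10⁷)³ / 3.986×10¹⁴).
r³/μ = 1.365×10⁷ s², so T = 2π × 3.695×10³ = 2.322×10⁴ s.
Converting: 2.322×10⁴ s ÷ 3600 = 6.449 h.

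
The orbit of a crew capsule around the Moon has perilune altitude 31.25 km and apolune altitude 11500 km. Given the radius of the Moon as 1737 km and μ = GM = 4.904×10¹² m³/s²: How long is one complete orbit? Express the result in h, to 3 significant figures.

T ≈ 16.2 h

r_p = 1737 + 31.25 = 1768.2 km = 1.7682×10⁶ m.
r_a = 1737 + 11500 = 13237 km = 1.3237×10⁷ m.
Semi-major axis a = (r_p + r_a)/2 = (1768.2 + 13237)/2 = 7502.6 km = 7.503×10⁶ m.
By Kepler's third law T = 2π√(a³/μ) = 2π × 9.280×10³ = 5.831×10⁴ s.
= 16.20 h.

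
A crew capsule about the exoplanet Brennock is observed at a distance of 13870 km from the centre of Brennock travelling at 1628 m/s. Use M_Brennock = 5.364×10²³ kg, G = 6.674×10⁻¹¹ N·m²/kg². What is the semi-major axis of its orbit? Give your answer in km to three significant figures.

a ≈ 14300 km

μ = GM = 6.674×10⁻¹¹ × 5.364×10²³ = 3.580×10¹³ m³/s².
r = 1.387×10⁷ m.
Specific orbital energy ε = v²/2 − μ/r = (1628)²/2 − 3.580×10¹³/1.387×10⁷ = -1.256×10⁶ J/kg.
Since ε = −μ/(2a), a = −μ/(2ε) = 1.425×10⁷ m = 14253 km.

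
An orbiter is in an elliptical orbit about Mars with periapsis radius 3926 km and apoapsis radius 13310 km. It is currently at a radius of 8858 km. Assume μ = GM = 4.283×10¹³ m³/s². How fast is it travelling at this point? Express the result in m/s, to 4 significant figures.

Semi-major axis a = (r_p + r_a)/2 = 8618.0 km = 8.618×10⁶ m.
Vis-viva: v² = μ(2/r − 1/a) = 4.283×10¹³ × (2.258×10⁻⁷ − 1.160×10⁻⁷) = 4.701×10⁶ m²/s².
v = 2168 m/s.

v ≈ 2168 m/s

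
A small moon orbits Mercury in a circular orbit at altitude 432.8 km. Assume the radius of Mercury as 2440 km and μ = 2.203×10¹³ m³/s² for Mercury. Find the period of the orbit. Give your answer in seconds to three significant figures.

T ≈ 6520 seconds

r = 2440 + 432.8 = 2872.8 km = 2.8728×10⁶ m.
Kepler's third law: T = 2π√(r³/μ) = 2π√((2.873×10⁶)³ / 2.203×10¹³).
r³/μ = 1.076×10⁶ s², so T = 2π × 1.037×10³ = 6.518×10³ s.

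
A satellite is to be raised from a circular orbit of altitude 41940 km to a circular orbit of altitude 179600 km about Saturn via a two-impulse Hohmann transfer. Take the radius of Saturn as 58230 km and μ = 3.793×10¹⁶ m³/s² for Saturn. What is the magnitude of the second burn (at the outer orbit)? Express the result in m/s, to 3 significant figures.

r₁ = 58230 + 41940 = 100170 km = 1.0017×10⁸ m.
r₂ = 58230 + 179600 = 237830 km = 2.3783×10⁸ m.
Transfer ellipse a_t = (r₁ + r₂)/2 = 1.690×10⁸ m.
At r₁: circular v_c1 = √(μ/r₁) = 19460 m/s; transfer-perikrone v_p = √[μ(2/r₁ − 1/a_t)] = 23080 m/s.
At r₂: circular v_c2 = √(μ/r₂) = 12630 m/s; transfer-apokrone v_a = √[μ(2/r₂ − 1/a_t)] = 9723 m/s.
Δv₂ = v_c2 − v_a = 2906 m/s.

Δv ≈ 2910 m/s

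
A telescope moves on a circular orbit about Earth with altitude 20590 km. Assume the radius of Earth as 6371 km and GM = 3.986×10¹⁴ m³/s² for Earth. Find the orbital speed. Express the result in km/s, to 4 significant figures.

r = 6371 + 20590 = 26961 km = 2.6961×10⁷ m.
For a circular orbit v = √(μ/r) = √(3.986×10¹⁴ / 2.696×10⁷) = √(1.478×10⁷) = 3845 m/s.
That is 3.845 km/s.

v ≈ 3.845 km/s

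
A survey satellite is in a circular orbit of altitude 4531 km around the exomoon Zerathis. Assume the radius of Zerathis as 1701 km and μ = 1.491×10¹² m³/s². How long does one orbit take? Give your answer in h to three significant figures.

T ≈ 22.2 h

r = 1701 + 4531 = 6232.0 km = 6.2320×10⁶ m.
Kepler's third law: T = 2π√(r³/μ) = 2π√((6.232×10⁶)³ / 1.491×10¹²).
r³/μ = 1.623×10⁸ s², so T = 2π × 1.274×10⁴ = 8.005×10⁴ s.
Converting: 8.005×10⁴ s ÷ 3600 = 22.24 h.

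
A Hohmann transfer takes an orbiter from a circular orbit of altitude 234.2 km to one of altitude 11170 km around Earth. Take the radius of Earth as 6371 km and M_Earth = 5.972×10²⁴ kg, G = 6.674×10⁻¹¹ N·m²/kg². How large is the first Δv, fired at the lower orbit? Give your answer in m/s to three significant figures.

μ = GM = 6.674×10⁻¹¹ × 5.972×10²⁴ = 3.986×10¹⁴ m³/s².
r₁ = 6371 + 234.2 = 6605.2 km = 6.6052×10⁶ m.
r₂ = 6371 + 11170 = 17541 km = 1.7541×10⁷ m.
Transfer ellipse a_t = (r₁ + r₂)/2 = 1.207×10⁷ m.
At r₁: circular v_c1 = √(μ/r₁) = 7768 m/s; transfer-perigee v_p = √[μ(2/r₁ − 1/a_t)] = 9363 m/s.
Δv₁ = v_p − v_c1 = 1595 m/s.

Δv ≈ 1600 m/s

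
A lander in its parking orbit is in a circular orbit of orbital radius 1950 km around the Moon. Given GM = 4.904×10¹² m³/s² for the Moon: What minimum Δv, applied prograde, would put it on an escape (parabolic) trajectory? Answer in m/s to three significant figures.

r = 1950 km = 1.950×10⁶ m.
Circular speed v_c = √(μ/r) = 1586 m/s.
Escape speed v_esc = √(2μ/r) = √2 × v_c = 2243 m/s.
Δv = v_esc − v_c = 656.9 m/s.

Δv ≈ 657 m/s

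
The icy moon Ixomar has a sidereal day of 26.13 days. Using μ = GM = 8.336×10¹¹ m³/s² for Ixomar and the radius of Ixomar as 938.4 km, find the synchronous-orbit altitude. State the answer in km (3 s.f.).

T = 26.13 days = 2.258×10⁶ s.
A synchronous orbit has period T, so by Kepler's third law a = (μT²/4π²)^(1/3).
μT²/4π² = 8.336×10¹¹ × (2.258×10⁶)² / 39.48 = 1.076×10²³ m³.
a = 4.757×10⁷ m = 47567 km.
Altitude h = a − R = 47567 − 938.4 = 46628 km.

h_sync ≈ 46600 km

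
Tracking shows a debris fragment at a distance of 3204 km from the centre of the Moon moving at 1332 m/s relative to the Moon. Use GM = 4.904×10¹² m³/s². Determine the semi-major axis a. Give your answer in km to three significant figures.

r = 3.204×10⁶ m.
Specific orbital energy ε = v²/2 − μ/r = (1332)²/2 − 4.904×10¹²/3.204×10⁶ = -6.435×10⁵ J/kg.
Since ε = −μ/(2a), a = −μ/(2ε) = 3.811×10⁶ m = 3810.6 km.

a ≈ 3810 km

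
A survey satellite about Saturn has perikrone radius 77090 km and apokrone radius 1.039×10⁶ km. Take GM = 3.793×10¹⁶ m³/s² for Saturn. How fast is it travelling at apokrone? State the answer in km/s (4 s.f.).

Semi-major axis a = (r_p + r_a)/2 = 5.5804×10⁵ km = 5.580×10⁸ m.
Vis-viva: v² = μ(2/r − 1/a) = 3.793×10¹⁶ × (1.925×10⁻⁹ − 1.792×10⁻⁹) = 5.043×10⁶ m²/s².
v = 2246 m/s = 2.246 km/s.

v ≈ 2.246 km/s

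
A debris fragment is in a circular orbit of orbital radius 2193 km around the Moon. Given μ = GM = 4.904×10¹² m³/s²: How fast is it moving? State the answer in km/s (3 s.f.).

v ≈ 1.50 km/s

r = 2193 km = 2.193×10⁶ m.
For a circular orbit v = √(μ/r) = √(4.904×10¹² / 2.193×10⁶) = √(2.236×10⁶) = 1495 m/s.
That is 1.495 km/s.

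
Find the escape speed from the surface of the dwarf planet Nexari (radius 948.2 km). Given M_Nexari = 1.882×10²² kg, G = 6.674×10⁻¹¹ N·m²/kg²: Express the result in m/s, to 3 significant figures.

v_esc ≈ 1630 m/s

μ = GM = 6.674×10⁻¹¹ × 1.882×10²² = 1.256×10¹² m³/s².
r = R = 9.482×10⁵ m.
Escape speed v_esc = √(2μ/r) = √(2 × 1.256×10¹² / 9.482×10⁵) = √(2.649×10⁶) = 1628 m/s.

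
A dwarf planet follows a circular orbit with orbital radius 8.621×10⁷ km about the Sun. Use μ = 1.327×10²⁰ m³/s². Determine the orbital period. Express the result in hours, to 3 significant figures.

r = 8.621×10⁷ km = 8.621×10¹⁰ m.
Kepler's third law: T = 2π√(r³/μ) = 2π√((8.621×10¹⁰)³ / 1.327×10²⁰).
r³/μ = 4.828×10¹² s², so T = 2π × 2.197×10⁶ = 1.381×10⁷ s.
Converting: 1.381×10⁷ s ÷ 3600 = 3835 hours.

T ≈ 3840 hours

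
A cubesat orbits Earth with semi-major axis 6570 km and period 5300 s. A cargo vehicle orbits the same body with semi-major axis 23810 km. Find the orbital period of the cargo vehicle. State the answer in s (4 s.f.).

T₂ ≈ 36570 s

Kepler's third law: T² ∝ a³, so T₂ = T₁ (a₂/a₁)^(3/2).
a₂/a₁ = 3.624, (a₂/a₁)^(3/2) = 6.899.
T₂ = 5300 × 6.899 = 36570 s.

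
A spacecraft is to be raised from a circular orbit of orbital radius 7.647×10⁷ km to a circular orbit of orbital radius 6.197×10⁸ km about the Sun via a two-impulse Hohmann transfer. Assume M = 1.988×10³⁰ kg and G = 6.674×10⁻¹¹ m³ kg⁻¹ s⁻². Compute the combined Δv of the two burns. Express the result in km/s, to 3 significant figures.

Δv_total ≈ 21.7 km/s

μ = GM = 6.674×10⁻¹¹ × 1.988×10³⁰ = 1.327×10²⁰ m³/s².
r₁ = 7.647×10⁷ km = 7.647×10¹⁰ m.
r₂ = 6.197×10⁸ km = 6.197×10¹¹ m.
Transfer ellipse a_t = (r₁ + r₂)/2 = 3.481×10¹¹ m.
At r₁: circular v_c1 = √(μ/r₁) = 41650 m/s; transfer-perihelion v_p = √[μ(2/r₁ − 1/a_t)] = 55580 m/s.
Δv₁ = v_p − v_c1 = 13920 m/s.
At r₂: circular v_c2 = √(μ/r₂) = 14630 m/s; transfer-aphelion v_a = √[μ(2/r₂ − 1/a_t)] = 6858 m/s.
Δv₂ = v_c2 − v_a = 7774 m/s.
Total Δv = Δv₁ + Δv₂ = 21700 m/s = 21.70 km/s.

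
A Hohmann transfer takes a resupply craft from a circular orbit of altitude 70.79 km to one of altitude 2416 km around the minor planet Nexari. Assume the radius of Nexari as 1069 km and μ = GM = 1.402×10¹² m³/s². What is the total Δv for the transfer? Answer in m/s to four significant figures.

r₁ = 1069 + 70.79 = 1139.8 km = 1.1398×10⁶ m.
r₂ = 1069 + 2416 = 3485.0 km = 3.4850×10⁶ m.
Transfer ellipse a_t = (r₁ + r₂)/2 = 2.312×10⁶ m.
At r₁: circular v_c1 = √(μ/r₁) = 1109 m/s; transfer-periapsis v_p = √[μ(2/r₁ − 1/a_t)] = 1362 m/s.
Δv₁ = v_p − v_c1 = 252.5 m/s.
At r₂: circular v_c2 = √(μ/r₂) = 634.3 m/s; transfer-apoapsis v_a = √[μ(2/r₂ − 1/a_t)] = 445.3 m/s.
Δv₂ = v_c2 − v_a = 189.0 m/s.
Total Δv = Δv₁ + Δv₂ = 441.4 m/s.

Δv_total ≈ 441.4 m/s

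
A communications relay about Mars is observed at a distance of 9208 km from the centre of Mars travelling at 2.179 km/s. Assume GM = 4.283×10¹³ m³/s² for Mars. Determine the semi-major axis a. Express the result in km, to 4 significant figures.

r = 9.208×10⁶ m.
Vis-viva rearranged: 1/a = 2/r − v²/μ = 2.172×10⁻⁷ − 1.109×10⁻⁷ = 1.063×10⁻⁷ m⁻¹.
a = 9.403×10⁶ m = 9403.4 km.

a ≈ 9403 km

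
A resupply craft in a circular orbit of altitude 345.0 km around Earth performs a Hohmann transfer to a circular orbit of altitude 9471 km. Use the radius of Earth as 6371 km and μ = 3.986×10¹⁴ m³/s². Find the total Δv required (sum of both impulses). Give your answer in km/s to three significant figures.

r₁ = 6371 + 345.0 = 6716.0 km = 6.7160×10⁶ m.
r₂ = 6371 + 9471 = 15842 km = 1.5842×10⁷ m.
Transfer ellipse a_t = (r₁ + r₂)/2 = 1.128×10⁷ m.
At r₁: circular v_c1 = √(μ/r₁) = 7704 m/s; transfer-perigee v_p = √[μ(2/r₁ − 1/a_t)] = 9130 m/s.
Δv₁ = v_p − v_c1 = 1426 m/s.
At r₂: circular v_c2 = √(μ/r₂) = 5016 m/s; transfer-apogee v_a = √[μ(2/r₂ − 1/a_t)] = 3871 m/s.
Δv₂ = v_c2 − v_a = 1145 m/s.
Total Δv = Δv₁ + Δv₂ = 2572 m/s = 2.572 km/s.

Δv_total ≈ 2.57 km/s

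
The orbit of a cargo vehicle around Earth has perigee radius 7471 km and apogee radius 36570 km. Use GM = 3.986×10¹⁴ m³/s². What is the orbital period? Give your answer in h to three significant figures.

T ≈ 9.03 h

Semi-major axis a = (r_p + r_a)/2 = (7471.0 + 36570)/2 = 22020 km = 2.202×10⁷ m.
By Kepler's third law T = 2π√(a³/μ) = 2π × 5.176×10³ = 3.252×10⁴ s.
= 9.033 h.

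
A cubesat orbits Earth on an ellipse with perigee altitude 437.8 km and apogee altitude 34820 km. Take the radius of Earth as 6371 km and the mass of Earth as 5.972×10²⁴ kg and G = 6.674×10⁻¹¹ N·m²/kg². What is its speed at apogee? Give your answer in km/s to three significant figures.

v ≈ 1.66 km/s

μ = GM = 6.674×10⁻¹¹ × 5.972×10²⁴ = 3.986×10¹⁴ m³/s².
r_p = 6371 + 437.8 = 6808.8 km = 6.8088×10⁶ m.
r_a = 6371 + 34820 = 41191 km = 4.1191×10⁷ m.
Semi-major axis a = (r_p + r_a)/2 = 24000 km = 2.400×10⁷ m.
Vis-viva: v² = μ(2/r − 1/a) = 3.986×10¹⁴ × (4.855×10⁻⁸ − 4.167×10⁻⁸) = 2.745×10⁶ m²/s².
v = 1657 m/s = 1.657 km/s.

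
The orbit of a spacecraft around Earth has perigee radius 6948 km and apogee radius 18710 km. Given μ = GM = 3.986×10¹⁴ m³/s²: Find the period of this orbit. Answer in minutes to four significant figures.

T ≈ 241.0 minutes

Semi-major axis a = (r_p + r_a)/2 = (6948.0 + 18710)/2 = 12829 km = 1.283×10⁷ m.
By Kepler's third law T = 2π√(a³/μ) = 2π × 2.302×10³ = 1.446×10⁴ s.
= 241.0 minutes.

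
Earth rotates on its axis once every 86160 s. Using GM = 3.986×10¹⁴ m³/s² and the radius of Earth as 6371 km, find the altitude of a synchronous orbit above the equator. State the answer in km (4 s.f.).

A synchronous orbit has period T, so by Kepler's third law a = (μT²/4π²)^(1/3).
μT²/4π² = 3.986×10¹⁴ × (8.616×10⁴)² / 39.48 = 7.495×10²² m³.
a = 4.216×10⁷ m = 42163 km.
Altitude h = a − R = 42163 − 6371 = 35792 km.

h_sync ≈ 35790 km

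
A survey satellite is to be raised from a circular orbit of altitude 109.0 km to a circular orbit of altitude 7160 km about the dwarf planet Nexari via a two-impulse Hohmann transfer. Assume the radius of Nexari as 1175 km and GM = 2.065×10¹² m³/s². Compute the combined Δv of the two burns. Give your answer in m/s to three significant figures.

r₁ = 1175 + 109.0 = 1284.0 km = 1.2840×10⁶ m.
r₂ = 1175 + 7160 = 8335.0 km = 8.3350×10⁶ m.
Transfer ellipse a_t = (r₁ + r₂)/2 = 4.810×10⁶ m.
At r₁: circular v_c1 = √(μ/r₁) = 1268 m/s; transfer-periapsis v_p = √[μ(2/r₁ − 1/a_t)] = 1669 m/s.
Δv₁ = v_p − v_c1 = 401.3 m/s.
At r₂: circular v_c2 = √(μ/r₂) = 497.7 m/s; transfer-apoapsis v_a = √[μ(2/r₂ − 1/a_t)] = 257.2 m/s.
Δv₂ = v_c2 − v_a = 240.6 m/s.
Total Δv = Δv₁ + Δv₂ = 641.9 m/s.

Δv_total ≈ 642 m/s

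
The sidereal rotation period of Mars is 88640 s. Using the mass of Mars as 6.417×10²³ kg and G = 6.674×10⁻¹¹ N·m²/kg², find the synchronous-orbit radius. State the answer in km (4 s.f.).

μ = GM = 6.674×10⁻¹¹ × 6.417×10²³ = 4.283×10¹³ m³/s².
A synchronous orbit has period T, so by Kepler's third law a = (μT²/4π²)^(1/3).
μT²/4π² = 4.283×10¹³ × (8.864×10⁴)² / 39.48 = 8.524×10²¹ m³.
a = 2.043×10⁷ m = 20427 km.

r_sync ≈ 20430 km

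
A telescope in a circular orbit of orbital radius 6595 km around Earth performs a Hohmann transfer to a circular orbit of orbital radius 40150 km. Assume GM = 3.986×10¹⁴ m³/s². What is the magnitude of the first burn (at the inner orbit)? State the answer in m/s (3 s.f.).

Δv ≈ 2420 m/s

r₁ = 6595 km = 6.595×10⁶ m.
r₂ = 40150 km = 4.015×10⁷ m.
Transfer ellipse a_t = (r₁ + r₂)/2 = 2.337×10⁷ m.
At r₁: circular v_c1 = √(μ/r₁) = 7774 m/s; transfer-perigee v_p = √[μ(2/r₁ − 1/a_t)] = 10190 m/s.
Δv₁ = v_p − v_c1 = 2415 m/s.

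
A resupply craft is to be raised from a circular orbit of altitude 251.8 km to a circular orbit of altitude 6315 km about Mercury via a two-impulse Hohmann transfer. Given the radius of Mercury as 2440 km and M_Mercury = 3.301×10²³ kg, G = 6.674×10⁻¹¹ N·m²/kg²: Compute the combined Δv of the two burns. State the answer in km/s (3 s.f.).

Δv_total ≈ 1.18 km/s

μ = GM = 6.674×10⁻¹¹ × 3.301×10²³ = 2.203×10¹³ m³/s².
r₁ = 2440 + 251.8 = 2691.8 km = 2.6918×10⁶ m.
r₂ = 2440 + 6315 = 8755.0 km = 8.7550×10⁶ m.
Transfer ellipse a_t = (r₁ + r₂)/2 = 5.723×10⁶ m.
At r₁: circular v_c1 = √(μ/r₁) = 2861 m/s; transfer-periherm v_p = √[μ(2/r₁ − 1/a_t)] = 3538 m/s.
Δv₁ = v_p − v_c1 = 677.5 m/s.
At r₂: circular v_c2 = √(μ/r₂) = 1586 m/s; transfer-apoherm v_a = √[μ(2/r₂ − 1/a_t)] = 1088 m/s.
Δv₂ = v_c2 − v_a = 498.4 m/s.
Total Δv = Δv₁ + Δv₂ = 1176 m/s = 1.176 km/s.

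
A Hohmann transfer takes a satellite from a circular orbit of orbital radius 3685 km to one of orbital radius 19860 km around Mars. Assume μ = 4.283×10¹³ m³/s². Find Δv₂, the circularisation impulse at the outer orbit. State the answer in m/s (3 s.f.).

Δv ≈ 647 m/s

r₁ = 3685 km = 3.685×10⁶ m.
r₂ = 19860 km = 1.986×10⁷ m.
Transfer ellipse a_t = (r₁ + r₂)/2 = 1.177×10⁷ m.
At r₁: circular v_c1 = √(μ/r₁) = 3409 m/s; transfer-periapsis v_p = √[μ(2/r₁ − 1/a_t)] = 4428 m/s.
At r₂: circular v_c2 = √(μ/r₂) = 1469 m/s; transfer-apoapsis v_a = √[μ(2/r₂ − 1/a_t)] = 821.6 m/s.
Δv₂ = v_c2 − v_a = 646.9 m/s.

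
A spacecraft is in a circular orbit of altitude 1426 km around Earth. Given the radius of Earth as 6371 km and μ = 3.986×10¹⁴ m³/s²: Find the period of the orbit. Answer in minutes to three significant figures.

r = 6371 + 1426 = 7797.0 km = 7.7970×10⁶ m.
Kepler's third law: T = 2π√(r³/μ) = 2π√((7.797×10⁶)³ / 3.986×10¹⁴).
r³/μ = 1.189×10⁶ s², so T = 2π × 1.090×10³ = 6.852×10³ s.
Converting: 6.852×10³ s ÷ 60.00 = 114.2 minutes.

T ≈ 114 minutes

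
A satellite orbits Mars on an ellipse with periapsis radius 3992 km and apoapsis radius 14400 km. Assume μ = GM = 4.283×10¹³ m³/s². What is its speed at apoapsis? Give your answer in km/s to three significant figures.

Semi-major axis a = (r_p + r_a)/2 = 9196.0 km = 9.196×10⁶ m.
Vis-viva: v² = μ(2/r − 1/a) = 4.283×10¹³ × (1.389×10⁻⁷ − 1.087×10⁻⁷) = 1.291×10⁶ m²/s².
v = 1136 m/s = 1.136 km/s.

v ≈ 1.14 km/s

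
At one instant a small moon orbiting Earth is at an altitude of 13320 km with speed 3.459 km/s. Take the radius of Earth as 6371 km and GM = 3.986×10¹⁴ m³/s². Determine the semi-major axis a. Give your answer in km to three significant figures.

a ≈ 14000 km

r = 6371 + 13320 = 19691 km = 1.969×10⁷ m.
Specific orbital energy ε = v²/2 − μ/r = (3459)²/2 − 3.986×10¹⁴/1.969×10⁷ = -1.426×10⁷ J/kg.
Since ε = −μ/(2a), a = −μ/(2ε) = 1.398×10⁷ m = 13976 km.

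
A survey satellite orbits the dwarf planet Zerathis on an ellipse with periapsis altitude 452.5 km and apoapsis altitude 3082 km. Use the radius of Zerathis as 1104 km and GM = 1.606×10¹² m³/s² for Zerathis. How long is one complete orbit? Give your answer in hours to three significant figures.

T ≈ 6.70 hours

r_p = 1104 + 452.5 = 1556.5 km = 1.5565×10⁶ m.
r_a = 1104 + 3082 = 4186.0 km = 4.1860×10⁶ m.
Semi-major axis a = (r_p + r_a)/2 = (1556.5 + 4186.0)/2 = 2871.2 km = 2.871×10⁶ m.
By Kepler's third law T = 2π√(a³/μ) = 2π × 3.839×10³ = 2.412×10⁴ s.
= 6.701 hours.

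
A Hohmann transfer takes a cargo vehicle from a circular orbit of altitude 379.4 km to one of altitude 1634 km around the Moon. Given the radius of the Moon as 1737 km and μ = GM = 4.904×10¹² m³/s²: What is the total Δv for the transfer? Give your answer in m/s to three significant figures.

Δv_total ≈ 312 m/s

r₁ = 1737 + 379.4 = 2116.4 km = 2.1164×10⁶ m.
r₂ = 1737 + 1634 = 3371.0 km = 3.3710×10⁶ m.
Transfer ellipse a_t = (r₁ + r₂)/2 = 2.744×10⁶ m.
At r₁: circular v_c1 = √(μ/r₁) = 1522 m/s; transfer-perilune v_p = √[μ(2/r₁ − 1/a_t)] = 1687 m/s.
Δv₁ = v_p − v_c1 = 165.1 m/s.
At r₂: circular v_c2 = √(μ/r₂) = 1206 m/s; transfer-apolune v_a = √[μ(2/r₂ − 1/a_t)] = 1059 m/s.
Δv₂ = v_c2 − v_a = 146.8 m/s.
Total Δv = Δv₁ + Δv₂ = 311.9 m/s.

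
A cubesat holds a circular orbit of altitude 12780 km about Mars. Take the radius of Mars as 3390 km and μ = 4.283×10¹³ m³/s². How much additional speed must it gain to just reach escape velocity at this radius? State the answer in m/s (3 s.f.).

Δv ≈ 674 m/s

r = 3390 + 12780 = 16170 km = 1.6170×10⁷ m.
Circular speed v_c = √(μ/r) = 1627 m/s.
Escape speed v_esc = √(2μ/r) = √2 × v_c = 2302 m/s.
Δv = v_esc − v_c = 674.1 m/s.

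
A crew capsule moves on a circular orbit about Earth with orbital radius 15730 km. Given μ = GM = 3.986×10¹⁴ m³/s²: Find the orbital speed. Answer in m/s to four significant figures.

v ≈ 5034 m/s

r = 15730 km = 1.573×10⁷ m.
For a circular orbit v = √(μ/r) = √(3.986×10¹⁴ / 1.573×10⁷) = √(2.534×10⁷) = 5034 m/s.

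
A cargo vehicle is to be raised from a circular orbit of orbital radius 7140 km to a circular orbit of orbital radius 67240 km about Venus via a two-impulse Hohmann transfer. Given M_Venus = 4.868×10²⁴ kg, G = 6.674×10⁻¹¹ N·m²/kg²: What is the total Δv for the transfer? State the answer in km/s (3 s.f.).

μ = GM = 6.674×10⁻¹¹ × 4.868×10²⁴ = 3.249×10¹⁴ m³/s².
r₁ = 7140 km = 7.140×10⁶ m.
r₂ = 67240 km = 6.724×10⁷ m.
Transfer ellipse a_t = (r₁ + r₂)/2 = 3.719×10⁷ m.
At r₁: circular v_c1 = √(μ/r₁) = 6746 m/s; transfer-periapsis v_p = √[μ(2/r₁ − 1/a_t)] = 9070 m/s.
Δv₁ = v_p − v_c1 = 2325 m/s.
At r₂: circular v_c2 = √(μ/r₂) = 2198 m/s; transfer-apoapsis v_a = √[μ(2/r₂ − 1/a_t)] = 963.1 m/s.
Δv₂ = v_c2 − v_a = 1235 m/s.
Total Δv = Δv₁ + Δv₂ = 3560 m/s = 3.560 km/s.

Δv_total ≈ 3.56 km/s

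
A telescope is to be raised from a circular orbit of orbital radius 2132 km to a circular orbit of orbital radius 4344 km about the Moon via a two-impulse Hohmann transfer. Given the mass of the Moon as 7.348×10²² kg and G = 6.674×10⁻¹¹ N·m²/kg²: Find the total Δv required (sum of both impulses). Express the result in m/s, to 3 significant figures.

μ = GM = 6.674×10⁻¹¹ × 7.348×10²² = 4.904×10¹² m³/s².
r₁ = 2132 km = 2.132×10⁶ m.
r₂ = 4344 km = 4.344×10⁶ m.
Transfer ellipse a_t = (r₁ + r₂)/2 = 3.238×10⁶ m.
At r₁: circular v_c1 = √(μ/r₁) = 1517 m/s; transfer-perilune v_p = √[μ(2/r₁ − 1/a_t)] = 1757 m/s.
Δv₁ = v_p − v_c1 = 240.0 m/s.
At r₂: circular v_c2 = √(μ/r₂) = 1063 m/s; transfer-apolune v_a = √[μ(2/r₂ − 1/a_t)] = 862.2 m/s.
Δv₂ = v_c2 − v_a = 200.3 m/s.
Total Δv = Δv₁ + Δv₂ = 440.4 m/s.

Δv_total ≈ 440 m/s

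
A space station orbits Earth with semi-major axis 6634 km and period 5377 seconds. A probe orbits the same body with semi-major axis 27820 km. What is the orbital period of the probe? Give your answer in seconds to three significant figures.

Kepler's third law: T² ∝ a³, so T₂ = T₁ (a₂/a₁)^(3/2).
a₂/a₁ = 4.194, (a₂/a₁)^(3/2) = 8.588.
T₂ = 5377 × 8.588 = 46180 seconds.

T₂ ≈ 46200 seconds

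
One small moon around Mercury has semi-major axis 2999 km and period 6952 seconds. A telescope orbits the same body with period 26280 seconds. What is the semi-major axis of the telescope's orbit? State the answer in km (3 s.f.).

Kepler's third law: a³ ∝ T², so a₂ = a₁ (T₂/T₁)^(2/3).
T₂/T₁ = 3.780, (T₂/T₁)^(2/3) = 2.427.
a₂ = 2999 × 2.427 = 7278 km.

a₂ ≈ 7280 km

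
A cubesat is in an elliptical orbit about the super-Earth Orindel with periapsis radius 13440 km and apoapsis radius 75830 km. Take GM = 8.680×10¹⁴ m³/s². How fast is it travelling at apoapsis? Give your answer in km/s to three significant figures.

v ≈ 1.86 km/s

Semi-major axis a = (r_p + r_a)/2 = 44635 km = 4.464×10⁷ m.
Vis-viva: v² = μ(2/r − 1/a) = 8.680×10¹⁴ × (2.637×10⁻⁸ − 2.240×10⁻⁸) = 3.447×10⁶ m²/s².
v = 1857 m/s = 1.857 km/s.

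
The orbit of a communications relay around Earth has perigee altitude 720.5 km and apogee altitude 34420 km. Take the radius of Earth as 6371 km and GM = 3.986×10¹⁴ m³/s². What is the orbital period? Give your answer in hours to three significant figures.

r_p = 6371 + 720.5 = 7091.5 km = 7.0915×10⁶ m.
r_a = 6371 + 34420 = 40791 km = 4.0791×10⁷ m.
Semi-major axis a = (r_p + r_a)/2 = (7091.5 + 40791)/2 = 23941 km = 2.394×10⁷ m.
By Kepler's third law T = 2π√(a³/μ) = 2π × 5.867×10³ = 3.687×10⁴ s.
= 10.24 hours.

T ≈ 10.2 hours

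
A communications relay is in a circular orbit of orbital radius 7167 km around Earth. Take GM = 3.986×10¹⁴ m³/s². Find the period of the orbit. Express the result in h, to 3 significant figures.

r = 7167 km = 7.167×10⁶ m.
Kepler's third law: T = 2π√(r³/μ) = 2π√((7.167×10⁶)³ / 3.986×10¹⁴).
r³/μ = 9.236×10⁵ s², so T = 2π × 9.610×10² = 6.038×10³ s.
Converting: 6.038×10³ s ÷ 3600 = 1.677 h.

T ≈ 1.68 h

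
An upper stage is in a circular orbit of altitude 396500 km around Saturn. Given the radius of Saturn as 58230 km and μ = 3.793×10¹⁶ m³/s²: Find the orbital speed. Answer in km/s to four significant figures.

v ≈ 9.133 km/s

r = 58230 + 396500 = 454730 km = 4.5473×10⁸ m.
For a circular orbit v = √(μ/r) = √(3.793×10¹⁶ / 4.547×10⁸) = √(8.341×10⁷) = 9133 m/s.
That is 9.133 km/s.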